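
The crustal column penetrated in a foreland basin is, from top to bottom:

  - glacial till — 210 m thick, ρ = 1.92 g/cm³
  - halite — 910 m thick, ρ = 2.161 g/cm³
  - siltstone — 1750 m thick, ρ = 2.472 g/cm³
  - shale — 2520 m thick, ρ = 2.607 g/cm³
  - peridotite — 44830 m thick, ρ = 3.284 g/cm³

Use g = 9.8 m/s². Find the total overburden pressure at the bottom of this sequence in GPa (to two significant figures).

glacial till: 1920 kg/m³ × 9.8 m/s² × 210 m = 3.951×10^6 Pa = 3.951×10^-3 GPa
halite: 2161 kg/m³ × 9.8 m/s² × 910 m = 1.927×10^7 Pa = 0.01927 GPa
siltstone: 2472 kg/m³ × 9.8 m/s² × 1750 m = 4.239×10^7 Pa = 0.04239 GPa
shale: 2607 kg/m³ × 9.8 m/s² × 2520 m = 6.438×10^7 Pa = 0.06438 GPa
peridotite: 3284 kg/m³ × 9.8 m/s² × 44830 m = 1.443×10^9 Pa = 1.443 GPa
Total = 3.951×10^-3 + 0.01927 + 0.04239 + 0.06438 + 1.443 = 1.5728 GPa

1.6 GPa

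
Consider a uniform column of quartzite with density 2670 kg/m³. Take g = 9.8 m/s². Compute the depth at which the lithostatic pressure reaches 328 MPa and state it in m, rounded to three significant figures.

12500 m

h = P/(ρg) = 328 MPa / (2670 kg/m³ × 9.8 m/s²) = 3.280×10^8 Pa / 26166 Pa/m = 12535 m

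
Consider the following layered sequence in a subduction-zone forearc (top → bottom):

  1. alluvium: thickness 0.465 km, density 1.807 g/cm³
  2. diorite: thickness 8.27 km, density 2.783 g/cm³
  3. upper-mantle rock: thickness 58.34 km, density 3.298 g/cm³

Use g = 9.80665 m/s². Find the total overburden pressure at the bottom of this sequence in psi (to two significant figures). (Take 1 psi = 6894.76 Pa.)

alluvium: 1807 kg/m³ × 9.80665 m/s² × 465 m = 8.240×10^6 Pa = 1195 psi
diorite: 2783 kg/m³ × 9.80665 m/s² × 8270 m = 2.257×10^8 Pa = 32736 psi
upper-mantle rock: 3298 kg/m³ × 9.80665 m/s² × 58340 m = 1.887×10^9 Pa = 2.737×10^5 psi
Total = 1195 + 32736 + 2.737×10^5 = 3.0760×10^5 psi

310000 psi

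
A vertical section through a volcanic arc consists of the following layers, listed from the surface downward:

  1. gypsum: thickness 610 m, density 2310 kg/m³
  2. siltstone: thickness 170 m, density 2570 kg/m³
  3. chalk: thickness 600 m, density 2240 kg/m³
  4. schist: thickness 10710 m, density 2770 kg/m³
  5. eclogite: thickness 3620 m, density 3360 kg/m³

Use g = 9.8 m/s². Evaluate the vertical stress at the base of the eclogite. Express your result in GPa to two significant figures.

0.44 GPa

gypsum: 2310 kg/m³ × 9.8 m/s² × 610 m = 1.381×10^7 Pa = 0.01381 GPa
siltstone: 2570 kg/m³ × 9.8 m/s² × 170 m = 4.282×10^6 Pa = 4.282×10^-3 GPa
chalk: 2240 kg/m³ × 9.8 m/s² × 600 m = 1.317×10^7 Pa = 0.01317 GPa
schist: 2770 kg/m³ × 9.8 m/s² × 10710 m = 2.907×10^8 Pa = 0.2907 GPa
eclogite: 3360 kg/m³ × 9.8 m/s² × 3620 m = 1.192×10^8 Pa = 0.1192 GPa
Total = 0.01381 + 4.282×10^-3 + 0.01317 + 0.2907 + 0.1192 = 0.44120 GPa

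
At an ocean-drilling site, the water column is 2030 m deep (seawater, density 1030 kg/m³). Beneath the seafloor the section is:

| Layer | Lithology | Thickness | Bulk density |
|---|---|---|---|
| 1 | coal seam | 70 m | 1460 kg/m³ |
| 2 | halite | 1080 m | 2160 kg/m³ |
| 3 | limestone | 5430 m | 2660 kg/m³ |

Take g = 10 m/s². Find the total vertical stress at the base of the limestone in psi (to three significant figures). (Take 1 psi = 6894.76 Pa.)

27500 psi

seawater: 1030 kg/m³ × 10 m/s² × 2030 m = 2.091×10^7 Pa = 3033 psi
coal seam: 1460 kg/m³ × 10 m/s² × 70 m = 1.022×10^6 Pa = 148.2 psi
halite: 2160 kg/m³ × 10 m/s² × 1080 m = 2.333×10^7 Pa = 3383 psi
limestone: 2660 kg/m³ × 10 m/s² × 5430 m = 1.444×10^8 Pa = 20949 psi
Total = 3033 + 148.2 + 3383 + 20949 = 27513 psi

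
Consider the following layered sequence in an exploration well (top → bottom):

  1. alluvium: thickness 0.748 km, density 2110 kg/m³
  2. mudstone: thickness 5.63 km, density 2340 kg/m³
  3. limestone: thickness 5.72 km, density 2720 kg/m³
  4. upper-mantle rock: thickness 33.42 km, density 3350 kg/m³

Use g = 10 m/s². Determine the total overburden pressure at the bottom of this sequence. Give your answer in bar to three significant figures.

alluvium: 2110 kg/m³ × 10 m/s² × 748 m = 1.578×10^7 Pa = 157.8 bar
mudstone: 2340 kg/m³ × 10 m/s² × 5630 m = 1.317×10^8 Pa = 1317 bar
limestone: 2720 kg/m³ × 10 m/s² × 5720 m = 1.556×10^8 Pa = 1556 bar
upper-mantle rock: 3350 kg/m³ × 10 m/s² × 33420 m = 1.120×10^9 Pa = 11196 bar
Total = 157.8 + 1317 + 1556 + 11196 = 14227 bar

14200 bar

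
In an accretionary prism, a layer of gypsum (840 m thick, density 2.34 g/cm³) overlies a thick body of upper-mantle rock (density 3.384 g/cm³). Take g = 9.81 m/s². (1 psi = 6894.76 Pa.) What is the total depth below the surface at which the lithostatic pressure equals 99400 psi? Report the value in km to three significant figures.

20.9 km

Pressure at base of upper layers: 2340×9.81×840 = 1.928×10^7 Pa = 2797 psi
Remaining pressure to be supplied by upper-mantle rock: 6.853×10^8 − 1.928×10^7 = 6.661×10^8 Pa
Additional depth in upper-mantle rock = 6.661×10^8 Pa / (3384 kg/m³ × 9.81 m/s²) = 20064 m
Total depth = 840 m + 20064 m = 20904 m
= 20.904 km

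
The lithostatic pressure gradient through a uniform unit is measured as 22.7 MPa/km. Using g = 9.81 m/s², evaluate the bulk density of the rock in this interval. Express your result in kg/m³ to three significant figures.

ρ = (dP/dz)/g = 22.7 MPa/km / 9.81 m/s² = 22700 Pa/m / 9.81 m/s² = 2314.0 kg/m³

2310 kg/m³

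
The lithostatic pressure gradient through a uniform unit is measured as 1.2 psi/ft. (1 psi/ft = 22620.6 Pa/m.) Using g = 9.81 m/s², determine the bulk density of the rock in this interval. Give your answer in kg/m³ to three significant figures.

ρ = (dP/dz)/g = 1.2 psi/ft / 9.81 m/s² = 27145 Pa/m / 9.81 m/s² = 2767.0 kg/m³

2770 kg/m³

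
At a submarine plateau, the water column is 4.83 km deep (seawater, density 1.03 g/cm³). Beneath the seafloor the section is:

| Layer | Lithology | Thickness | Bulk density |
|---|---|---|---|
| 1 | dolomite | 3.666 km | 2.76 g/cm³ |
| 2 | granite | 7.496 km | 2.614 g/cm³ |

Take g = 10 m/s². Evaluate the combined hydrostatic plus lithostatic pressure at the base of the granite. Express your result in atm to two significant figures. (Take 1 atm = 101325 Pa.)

3400 atm

seawater: 1030 kg/m³ × 10 m/s² × 4830 m = 4.975×10^7 Pa = 491.0 atm
dolomite: 2760 kg/m³ × 10 m/s² × 3666 m = 1.012×10^8 Pa = 998.6 atm
granite: 2614 kg/m³ × 10 m/s² × 7496 m = 1.959×10^8 Pa = 1934 atm
Total = 491.0 + 998.6 + 1934 = 3423.4 atm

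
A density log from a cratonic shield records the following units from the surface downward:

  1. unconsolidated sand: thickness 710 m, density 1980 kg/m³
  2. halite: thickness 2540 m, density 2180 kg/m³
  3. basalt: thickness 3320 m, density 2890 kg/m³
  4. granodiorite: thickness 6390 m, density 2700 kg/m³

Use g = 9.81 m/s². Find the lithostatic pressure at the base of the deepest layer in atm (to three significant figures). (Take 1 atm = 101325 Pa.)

unconsolidated sand: 1980 kg/m³ × 9.81 m/s² × 710 m = 1.379×10^7 Pa = 136.1 atm
halite: 2180 kg/m³ × 9.81 m/s² × 2540 m = 5.432×10^7 Pa = 536.1 atm
basalt: 2890 kg/m³ × 9.81 m/s² × 3320 m = 9.412×10^7 Pa = 928.9 atm
granodiorite: 2700 kg/m³ × 9.81 m/s² × 6390 m = 1.693×10^8 Pa = 1670 atm
Total = 136.1 + 536.1 + 928.9 + 1670 = 3271.5 atm

3270 atm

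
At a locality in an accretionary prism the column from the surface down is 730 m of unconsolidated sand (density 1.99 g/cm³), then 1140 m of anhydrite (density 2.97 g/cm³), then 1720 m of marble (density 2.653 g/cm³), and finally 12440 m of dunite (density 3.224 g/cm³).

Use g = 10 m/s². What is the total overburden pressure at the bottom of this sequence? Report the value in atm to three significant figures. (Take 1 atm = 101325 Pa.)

4890 atm

unconsolidated sand: 1990 kg/m³ × 10 m/s² × 730 m = 1.453×10^7 Pa = 143.4 atm
anhydrite: 2970 kg/m³ × 10 m/s² × 1140 m = 3.386×10^7 Pa = 334.2 atm
marble: 2653 kg/m³ × 10 m/s² × 1720 m = 4.563×10^7 Pa = 450.3 atm
dunite: 3224 kg/m³ × 10 m/s² × 12440 m = 4.011×10^8 Pa = 3958 atm
Total = 143.4 + 334.2 + 450.3 + 3958 = 4886.1 atm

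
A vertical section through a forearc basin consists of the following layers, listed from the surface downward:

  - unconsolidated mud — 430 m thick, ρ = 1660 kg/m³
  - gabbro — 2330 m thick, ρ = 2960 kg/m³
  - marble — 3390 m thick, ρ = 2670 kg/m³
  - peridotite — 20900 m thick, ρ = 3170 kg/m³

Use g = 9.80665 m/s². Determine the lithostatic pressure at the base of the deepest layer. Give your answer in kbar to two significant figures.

8.1 kbar

unconsolidated mud: 1660 kg/m³ × 9.80665 m/s² × 430 m = 7.000×10^6 Pa = 0.07000 kbar
gabbro: 2960 kg/m³ × 9.80665 m/s² × 2330 m = 6.763×10^7 Pa = 0.6763 kbar
marble: 2670 kg/m³ × 9.80665 m/s² × 3390 m = 8.876×10^7 Pa = 0.8876 kbar
peridotite: 3170 kg/m³ × 9.80665 m/s² × 20900 m = 6.497×10^8 Pa = 6.497 kbar
Total = 0.07000 + 0.6763 + 0.8876 + 6.497 = 8.1312 kbar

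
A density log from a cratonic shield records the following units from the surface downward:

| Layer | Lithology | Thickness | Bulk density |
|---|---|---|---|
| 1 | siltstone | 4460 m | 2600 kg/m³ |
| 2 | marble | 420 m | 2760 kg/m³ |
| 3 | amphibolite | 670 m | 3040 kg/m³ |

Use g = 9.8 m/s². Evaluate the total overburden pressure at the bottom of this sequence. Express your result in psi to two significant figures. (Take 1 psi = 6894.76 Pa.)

siltstone: 2600 kg/m³ × 9.8 m/s² × 4460 m = 1.136×10^8 Pa = 16482 psi
marble: 2760 kg/m³ × 9.8 m/s² × 420 m = 1.136×10^7 Pa = 1648 psi
amphibolite: 3040 kg/m³ × 9.8 m/s² × 670 m = 1.996×10^7 Pa = 2895 psi
Total = 16482 + 1648 + 2895 = 21025 psi

21000 psi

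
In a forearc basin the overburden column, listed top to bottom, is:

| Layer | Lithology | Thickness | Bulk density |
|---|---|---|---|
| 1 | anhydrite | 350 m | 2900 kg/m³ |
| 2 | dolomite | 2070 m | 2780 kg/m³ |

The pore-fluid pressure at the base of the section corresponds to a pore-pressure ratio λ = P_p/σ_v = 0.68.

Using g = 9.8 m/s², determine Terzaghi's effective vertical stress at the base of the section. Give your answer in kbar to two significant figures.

Overburden (lithostatic) stress σ_v:
anhydrite: 2900 kg/m³ × 9.8 m/s² × 350 m = 9.947×10^6 Pa = 9.947 MPa
dolomite: 2780 kg/m³ × 9.8 m/s² × 2070 m = 5.640×10^7 Pa = 56.40 MPa
Total = 9.947 + 56.40 = 66.342 MPa
Pore pressure P_p = λ·σ_v = 0.68 × 66.34 MPa = 45.11 MPa
Effective stress σ' = σ_v − P_p = 66.34 − 45.11 = 21.229 MPa = 0.21229 kbar

0.21 kbar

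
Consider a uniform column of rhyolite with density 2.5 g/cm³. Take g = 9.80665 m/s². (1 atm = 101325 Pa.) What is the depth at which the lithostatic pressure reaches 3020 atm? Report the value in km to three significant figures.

h = P/(ρg) = 3020 atm / (2500 kg/m³ × 9.80665 m/s²) = 3.060×10^8 Pa / 24517 Pa/m = 12481 m
= 12.481 km

12.5 km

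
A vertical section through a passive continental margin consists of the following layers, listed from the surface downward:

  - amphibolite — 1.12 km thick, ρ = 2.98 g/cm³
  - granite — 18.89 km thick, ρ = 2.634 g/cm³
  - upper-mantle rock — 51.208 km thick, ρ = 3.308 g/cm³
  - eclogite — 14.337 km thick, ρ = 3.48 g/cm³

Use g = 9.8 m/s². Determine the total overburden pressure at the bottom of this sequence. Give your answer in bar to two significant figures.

amphibolite: 2980 kg/m³ × 9.8 m/s² × 1120 m = 3.271×10^7 Pa = 327.1 bar
granite: 2634 kg/m³ × 9.8 m/s² × 18890 m = 4.876×10^8 Pa = 4876 bar
upper-mantle rock: 3308 kg/m³ × 9.8 m/s² × 51208 m = 1.660×10^9 Pa = 16601 bar
eclogite: 3480 kg/m³ × 9.8 m/s² × 14337 m = 4.889×10^8 Pa = 4889 bar
Total = 327.1 + 4876 + 16601 + 4889 = 26694 bar

27000 bar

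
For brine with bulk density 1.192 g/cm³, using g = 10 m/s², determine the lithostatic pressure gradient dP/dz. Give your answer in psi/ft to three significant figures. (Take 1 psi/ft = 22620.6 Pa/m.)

dP/dz = ρg = 1192 kg/m³ × 10 m/s² = 11920 Pa/m
= 11920 Pa/m × (1 psi/ft / 22621 Pa/m) = 0.52695 psi/ft

0.527 psi/ft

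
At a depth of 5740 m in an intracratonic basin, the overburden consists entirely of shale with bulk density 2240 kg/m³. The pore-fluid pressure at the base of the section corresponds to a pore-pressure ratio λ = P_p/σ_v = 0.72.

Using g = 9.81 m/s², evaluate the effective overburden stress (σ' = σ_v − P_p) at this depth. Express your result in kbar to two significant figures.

0.35 kbar

Overburden (lithostatic) stress σ_v:
shale: 2240 kg/m³ × 9.81 m/s² × 5740 m = 1.261×10^8 Pa = 126.1 MPa
Pore pressure P_p = λ·σ_v = 0.72 × 126.1 MPa = 90.82 MPa
Effective stress σ' = σ_v − P_p = 126.1 − 90.82 = 35.317 MPa = 0.35317 kbar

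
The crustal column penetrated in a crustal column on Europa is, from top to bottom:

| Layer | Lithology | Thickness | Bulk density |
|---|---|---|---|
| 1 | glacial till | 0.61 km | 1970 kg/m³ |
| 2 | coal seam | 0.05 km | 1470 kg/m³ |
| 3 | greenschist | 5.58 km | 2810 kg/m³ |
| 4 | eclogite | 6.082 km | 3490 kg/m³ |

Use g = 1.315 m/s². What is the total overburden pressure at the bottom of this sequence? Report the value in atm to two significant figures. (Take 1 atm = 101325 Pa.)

500 atm

glacial till: 1970 kg/m³ × 1.315 m/s² × 610 m = 1.580×10^6 Pa = 15.60 atm
coal seam: 1470 kg/m³ × 1.315 m/s² × 50 m = 96652 Pa = 0.9539 atm
greenschist: 2810 kg/m³ × 1.315 m/s² × 5580 m = 2.062×10^7 Pa = 203.5 atm
eclogite: 3490 kg/m³ × 1.315 m/s² × 6082 m = 2.791×10^7 Pa = 275.5 atm
Total = 15.60 + 0.9539 + 203.5 + 275.5 = 495.52 atm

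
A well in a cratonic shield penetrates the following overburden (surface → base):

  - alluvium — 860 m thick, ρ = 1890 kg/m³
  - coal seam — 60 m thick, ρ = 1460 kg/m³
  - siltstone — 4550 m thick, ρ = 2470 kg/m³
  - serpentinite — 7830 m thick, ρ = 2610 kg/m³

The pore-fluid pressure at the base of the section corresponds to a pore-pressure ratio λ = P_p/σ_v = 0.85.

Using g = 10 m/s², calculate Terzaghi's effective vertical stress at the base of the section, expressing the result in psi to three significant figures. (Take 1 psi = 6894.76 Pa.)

7260 psi

Overburden (lithostatic) stress σ_v:
alluvium: 1890 kg/m³ × 10 m/s² × 860 m = 1.625×10^7 Pa = 16.25 MPa
coal seam: 1460 kg/m³ × 10 m/s² × 60 m = 8.760×10^5 Pa = 0.8760 MPa
siltstone: 2470 kg/m³ × 10 m/s² × 4550 m = 1.124×10^8 Pa = 112.4 MPa
serpentinite: 2610 kg/m³ × 10 m/s² × 7830 m = 2.044×10^8 Pa = 204.4 MPa
Total = 16.25 + 0.8760 + 112.4 + 204.4 = 333.88 MPa
Pore pressure P_p = λ·σ_v = 0.85 × 333.9 MPa = 283.8 MPa
Effective stress σ' = σ_v − P_p = 333.9 − 283.8 = 50.082 MPa = 7263.7 psi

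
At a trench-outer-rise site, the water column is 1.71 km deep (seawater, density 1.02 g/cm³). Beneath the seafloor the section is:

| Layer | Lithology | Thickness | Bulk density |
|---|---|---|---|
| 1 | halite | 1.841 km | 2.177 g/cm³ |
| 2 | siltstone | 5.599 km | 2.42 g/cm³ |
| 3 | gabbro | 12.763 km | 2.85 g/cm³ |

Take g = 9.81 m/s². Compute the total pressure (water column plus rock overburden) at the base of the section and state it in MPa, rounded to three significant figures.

seawater: 1020 kg/m³ × 9.81 m/s² × 1710 m = 1.711×10^7 Pa = 17.11 MPa
halite: 2177 kg/m³ × 9.81 m/s² × 1841 m = 3.932×10^7 Pa = 39.32 MPa
siltstone: 2420 kg/m³ × 9.81 m/s² × 5599 m = 1.329×10^8 Pa = 132.9 MPa
gabbro: 2850 kg/m³ × 9.81 m/s² × 12763 m = 3.568×10^8 Pa = 356.8 MPa
Total = 17.11 + 39.32 + 132.9 + 356.8 = 546.18 MPa

546 MPa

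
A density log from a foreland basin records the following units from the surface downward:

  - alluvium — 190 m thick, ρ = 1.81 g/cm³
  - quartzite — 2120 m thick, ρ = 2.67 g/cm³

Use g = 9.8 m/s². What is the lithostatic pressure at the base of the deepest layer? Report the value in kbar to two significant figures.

0.59 kbar

alluvium: 1810 kg/m³ × 9.8 m/s² × 190 m = 3.370×10^6 Pa = 0.03370 kbar
quartzite: 2670 kg/m³ × 9.8 m/s² × 2120 m = 5.547×10^7 Pa = 0.5547 kbar
Total = 0.03370 + 0.5547 = 0.58842 kbar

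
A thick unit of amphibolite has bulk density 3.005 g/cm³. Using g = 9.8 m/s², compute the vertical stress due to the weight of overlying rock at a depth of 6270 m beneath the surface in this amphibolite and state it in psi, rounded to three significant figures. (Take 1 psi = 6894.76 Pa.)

amphibolite: 3005 kg/m³ × 9.8 m/s² × 6270 m = 1.846×10^8 Pa = 26781 psi

26800 psi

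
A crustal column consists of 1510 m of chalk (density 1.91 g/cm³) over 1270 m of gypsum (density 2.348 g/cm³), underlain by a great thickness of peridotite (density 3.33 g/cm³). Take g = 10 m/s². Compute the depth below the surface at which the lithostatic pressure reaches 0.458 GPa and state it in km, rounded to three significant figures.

Pressure at base of upper layers: 1910×10×1510 + 2348×10×1270 = 5.866×10^7 Pa = 0.05866 GPa
Remaining pressure to be supplied by peridotite: 4.580×10^8 − 5.866×10^7 = 3.993×10^8 Pa
Additional depth in peridotite = 3.993×10^8 Pa / (3330 kg/m³ × 10 m/s²) = 11992 m
Total depth = 2780 m + 11992 m = 14772 m
= 14.772 km

14.8 km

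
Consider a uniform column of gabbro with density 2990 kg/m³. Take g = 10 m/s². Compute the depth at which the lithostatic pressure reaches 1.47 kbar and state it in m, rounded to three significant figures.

h = P/(ρg) = 1.47 kbar / (2990 kg/m³ × 10 m/s²) = 1.470×10^8 Pa / 29900 Pa/m = 4916.4 m

4920 m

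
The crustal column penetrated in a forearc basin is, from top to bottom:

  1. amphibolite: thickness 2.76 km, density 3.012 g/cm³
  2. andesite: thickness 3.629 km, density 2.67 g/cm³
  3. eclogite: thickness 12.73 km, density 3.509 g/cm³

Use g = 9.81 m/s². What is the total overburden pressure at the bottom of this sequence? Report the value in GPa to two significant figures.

amphibolite: 3012 kg/m³ × 9.81 m/s² × 2760 m = 8.155×10^7 Pa = 0.08155 GPa
andesite: 2670 kg/m³ × 9.81 m/s² × 3629 m = 9.505×10^7 Pa = 0.09505 GPa
eclogite: 3509 kg/m³ × 9.81 m/s² × 12730 m = 4.382×10^8 Pa = 0.4382 GPa
Total = 0.08155 + 0.09505 + 0.4382 = 0.61481 GPa

0.61 GPa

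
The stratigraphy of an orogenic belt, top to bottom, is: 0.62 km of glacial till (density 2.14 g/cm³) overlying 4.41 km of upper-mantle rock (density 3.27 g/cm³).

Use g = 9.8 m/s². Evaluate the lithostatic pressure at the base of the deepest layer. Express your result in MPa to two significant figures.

150 MPa

glacial till: 2140 kg/m³ × 9.8 m/s² × 620 m = 1.300×10^7 Pa = 13.00 MPa
upper-mantle rock: 3270 kg/m³ × 9.8 m/s² × 4410 m = 1.413×10^8 Pa = 141.3 MPa
Total = 13.00 + 141.3 = 154.33 MPa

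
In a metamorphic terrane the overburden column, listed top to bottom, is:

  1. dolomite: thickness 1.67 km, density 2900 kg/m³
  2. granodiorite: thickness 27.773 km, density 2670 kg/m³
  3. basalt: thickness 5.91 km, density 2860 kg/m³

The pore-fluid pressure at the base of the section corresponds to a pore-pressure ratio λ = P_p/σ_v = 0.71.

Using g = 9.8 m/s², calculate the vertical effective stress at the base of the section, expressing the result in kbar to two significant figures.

Overburden (lithostatic) stress σ_v:
dolomite: 2900 kg/m³ × 9.8 m/s² × 1670 m = 4.746×10^7 Pa = 47.46 MPa
granodiorite: 2670 kg/m³ × 9.8 m/s² × 27773 m = 7.267×10^8 Pa = 726.7 MPa
basalt: 2860 kg/m³ × 9.8 m/s² × 5910 m = 1.656×10^8 Pa = 165.6 MPa
Total = 47.46 + 726.7 + 165.6 = 939.82 MPa
Pore pressure P_p = λ·σ_v = 0.71 × 939.8 MPa = 667.3 MPa
Effective stress σ' = σ_v − P_p = 939.8 − 667.3 = 272.55 MPa = 2.7255 kbar

2.7 kbar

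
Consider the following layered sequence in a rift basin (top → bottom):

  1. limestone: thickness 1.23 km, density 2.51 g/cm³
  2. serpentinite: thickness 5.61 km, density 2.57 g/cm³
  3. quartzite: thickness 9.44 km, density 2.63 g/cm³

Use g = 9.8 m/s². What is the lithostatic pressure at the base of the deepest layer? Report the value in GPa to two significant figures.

limestone: 2510 kg/m³ × 9.8 m/s² × 1230 m = 3.026×10^7 Pa = 0.03026 GPa
serpentinite: 2570 kg/m³ × 9.8 m/s² × 5610 m = 1.413×10^8 Pa = 0.1413 GPa
quartzite: 2630 kg/m³ × 9.8 m/s² × 9440 m = 2.433×10^8 Pa = 0.2433 GPa
Total = 0.03026 + 0.1413 + 0.2433 = 0.41486 GPa

0.41 GPa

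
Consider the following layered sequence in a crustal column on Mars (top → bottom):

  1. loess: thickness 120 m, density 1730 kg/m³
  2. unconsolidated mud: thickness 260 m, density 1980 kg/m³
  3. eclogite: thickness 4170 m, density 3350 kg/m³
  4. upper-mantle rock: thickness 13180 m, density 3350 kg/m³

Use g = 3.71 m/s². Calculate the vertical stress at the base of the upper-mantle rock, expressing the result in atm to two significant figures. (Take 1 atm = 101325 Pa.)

2200 atm

loess: 1730 kg/m³ × 3.71 m/s² × 120 m = 7.702×10^5 Pa = 7.601 atm
unconsolidated mud: 1980 kg/m³ × 3.71 m/s² × 260 m = 1.910×10^6 Pa = 18.85 atm
eclogite: 3350 kg/m³ × 3.71 m/s² × 4170 m = 5.183×10^7 Pa = 511.5 atm
upper-mantle rock: 3350 kg/m³ × 3.71 m/s² × 13180 m = 1.638×10^8 Pa = 1617 atm
Total = 7.601 + 18.85 + 511.5 + 1617 = 2154.6 atm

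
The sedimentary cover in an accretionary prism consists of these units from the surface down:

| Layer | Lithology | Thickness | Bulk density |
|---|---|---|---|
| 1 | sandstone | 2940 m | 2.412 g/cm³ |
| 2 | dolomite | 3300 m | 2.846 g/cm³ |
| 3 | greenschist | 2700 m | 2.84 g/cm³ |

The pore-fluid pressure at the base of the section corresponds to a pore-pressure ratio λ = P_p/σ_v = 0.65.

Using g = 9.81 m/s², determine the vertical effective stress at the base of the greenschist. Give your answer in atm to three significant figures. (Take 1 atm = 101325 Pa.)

818 atm

Overburden (lithostatic) stress σ_v:
sandstone: 2412 kg/m³ × 9.81 m/s² × 2940 m = 6.957×10^7 Pa = 69.57 MPa
dolomite: 2846 kg/m³ × 9.81 m/s² × 3300 m = 9.213×10^7 Pa = 92.13 MPa
greenschist: 2840 kg/m³ × 9.81 m/s² × 2700 m = 7.522×10^7 Pa = 75.22 MPa
Total = 69.57 + 92.13 + 75.22 = 236.92 MPa
Pore pressure P_p = λ·σ_v = 0.65 × 236.9 MPa = 154.0 MPa
Effective stress σ' = σ_v − P_p = 236.9 − 154.0 = 82.923 MPa = 818.38 atm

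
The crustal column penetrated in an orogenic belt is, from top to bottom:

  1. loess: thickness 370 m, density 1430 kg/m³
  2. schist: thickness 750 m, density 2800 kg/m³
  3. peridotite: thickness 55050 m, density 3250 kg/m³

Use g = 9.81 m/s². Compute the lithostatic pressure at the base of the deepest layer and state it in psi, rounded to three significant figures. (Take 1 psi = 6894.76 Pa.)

loess: 1430 kg/m³ × 9.81 m/s² × 370 m = 5.190×10^6 Pa = 752.8 psi
schist: 2800 kg/m³ × 9.81 m/s² × 750 m = 2.060×10^7 Pa = 2988 psi
peridotite: 3250 kg/m³ × 9.81 m/s² × 55050 m = 1.755×10^9 Pa = 2.546×10^5 psi
Total = 752.8 + 2988 + 2.546×10^5 = 2.5830×10^5 psi

258000 psi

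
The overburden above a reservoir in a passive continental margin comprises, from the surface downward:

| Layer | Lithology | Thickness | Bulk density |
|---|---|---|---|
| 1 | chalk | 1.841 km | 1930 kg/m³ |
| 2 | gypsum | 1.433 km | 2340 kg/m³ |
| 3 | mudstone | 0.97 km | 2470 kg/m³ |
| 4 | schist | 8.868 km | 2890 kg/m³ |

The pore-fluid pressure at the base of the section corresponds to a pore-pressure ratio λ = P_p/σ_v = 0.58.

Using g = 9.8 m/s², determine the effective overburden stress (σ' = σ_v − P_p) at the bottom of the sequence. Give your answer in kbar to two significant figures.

1.4 kbar

Overburden (lithostatic) stress σ_v:
chalk: 1930 kg/m³ × 9.8 m/s² × 1841 m = 3.482×10^7 Pa = 34.82 MPa
gypsum: 2340 kg/m³ × 9.8 m/s² × 1433 m = 3.286×10^7 Pa = 32.86 MPa
mudstone: 2470 kg/m³ × 9.8 m/s² × 970 m = 2.348×10^7 Pa = 23.48 MPa
schist: 2890 kg/m³ × 9.8 m/s² × 8868 m = 2.512×10^8 Pa = 251.2 MPa
Total = 34.82 + 32.86 + 23.48 + 251.2 = 342.32 MPa
Pore pressure P_p = λ·σ_v = 0.58 × 342.3 MPa = 198.5 MPa
Effective stress σ' = σ_v − P_p = 342.3 − 198.5 = 143.78 MPa = 1.4378 kbar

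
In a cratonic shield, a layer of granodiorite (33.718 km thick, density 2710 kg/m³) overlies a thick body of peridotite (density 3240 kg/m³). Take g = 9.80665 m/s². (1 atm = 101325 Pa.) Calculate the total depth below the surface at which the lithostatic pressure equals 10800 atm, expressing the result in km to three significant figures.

Pressure at base of upper layers: 2710×9.80665×33718 = 8.961×10^8 Pa = 8844 atm
Remaining pressure to be supplied by peridotite: 1.094×10^9 − 8.961×10^8 = 1.982×10^8 Pa
Additional depth in peridotite = 1.982×10^8 Pa / (3240 kg/m³ × 9.80665 m/s²) = 6238.5 m
Total depth = 33718 m + 6238.5 m = 39957 m
= 39.957 km

40.0 km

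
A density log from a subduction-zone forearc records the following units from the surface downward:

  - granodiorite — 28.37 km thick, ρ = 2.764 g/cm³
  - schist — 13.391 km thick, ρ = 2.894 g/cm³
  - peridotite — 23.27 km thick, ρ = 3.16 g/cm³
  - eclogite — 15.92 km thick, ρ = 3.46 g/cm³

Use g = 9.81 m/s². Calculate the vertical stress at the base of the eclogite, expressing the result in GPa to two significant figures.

2.4 GPa

granodiorite: 2764 kg/m³ × 9.81 m/s² × 28370 m = 7.692×10^8 Pa = 0.7692 GPa
schist: 2894 kg/m³ × 9.81 m/s² × 13391 m = 3.802×10^8 Pa = 0.3802 GPa
peridotite: 3160 kg/m³ × 9.81 m/s² × 23270 m = 7.214×10^8 Pa = 0.7214 GPa
eclogite: 3460 kg/m³ × 9.81 m/s² × 15920 m = 5.404×10^8 Pa = 0.5404 GPa
Total = 0.7692 + 0.3802 + 0.7214 + 0.5404 = 2.4111 GPa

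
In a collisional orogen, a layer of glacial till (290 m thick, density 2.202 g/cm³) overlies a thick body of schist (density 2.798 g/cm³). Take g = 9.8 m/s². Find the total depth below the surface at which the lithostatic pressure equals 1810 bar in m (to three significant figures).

Pressure at base of upper layers: 2202×9.8×290 = 6.258×10^6 Pa = 62.58 bar
Remaining pressure to be supplied by schist: 1.810×10^8 − 6.258×10^6 = 1.747×10^8 Pa
Additional depth in schist = 1.747×10^8 Pa / (2798 kg/m³ × 9.8 m/s²) = 6372.7 m
Total depth = 290 m + 6372.7 m = 6662.7 m

6660 m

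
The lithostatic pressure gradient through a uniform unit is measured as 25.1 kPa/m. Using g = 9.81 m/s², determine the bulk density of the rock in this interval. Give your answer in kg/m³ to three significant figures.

ρ = (dP/dz)/g = 25.1 kPa/m / 9.81 m/s² = 25100 Pa/m / 9.81 m/s² = 2558.6 kg/m³

2560 kg/m³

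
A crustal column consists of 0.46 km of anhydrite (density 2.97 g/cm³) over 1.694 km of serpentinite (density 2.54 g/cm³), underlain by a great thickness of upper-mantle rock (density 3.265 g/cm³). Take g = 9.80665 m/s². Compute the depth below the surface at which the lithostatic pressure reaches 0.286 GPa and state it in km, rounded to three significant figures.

Pressure at base of upper layers: 2970×9.80665×460 + 2540×9.80665×1694 = 5.559×10^7 Pa = 0.05559 GPa
Remaining pressure to be supplied by upper-mantle rock: 2.860×10^8 − 5.559×10^7 = 2.304×10^8 Pa
Additional depth in upper-mantle rock = 2.304×10^8 Pa / (3265 kg/m³ × 9.80665 m/s²) = 7196.0 m
Total depth = 2154 m + 7196.0 m = 9350.0 m
= 9.3500 km

9.35 km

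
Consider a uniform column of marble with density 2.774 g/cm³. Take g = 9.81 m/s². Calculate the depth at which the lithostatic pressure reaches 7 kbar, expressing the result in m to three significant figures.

25700 m

h = P/(ρg) = 7 kbar / (2774 kg/m³ × 9.81 m/s²) = 7.000×10^8 Pa / 27213 Pa/m = 25723 m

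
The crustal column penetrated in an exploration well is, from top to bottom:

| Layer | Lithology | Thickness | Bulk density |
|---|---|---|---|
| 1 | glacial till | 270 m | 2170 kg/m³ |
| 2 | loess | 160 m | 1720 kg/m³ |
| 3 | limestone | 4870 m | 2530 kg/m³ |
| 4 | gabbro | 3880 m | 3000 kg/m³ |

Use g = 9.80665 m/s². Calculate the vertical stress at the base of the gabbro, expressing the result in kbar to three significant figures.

glacial till: 2170 kg/m³ × 9.80665 m/s² × 270 m = 5.746×10^6 Pa = 0.05746 kbar
loess: 1720 kg/m³ × 9.80665 m/s² × 160 m = 2.699×10^6 Pa = 0.02699 kbar
limestone: 2530 kg/m³ × 9.80665 m/s² × 4870 m = 1.208×10^8 Pa = 1.208 kbar
gabbro: 3000 kg/m³ × 9.80665 m/s² × 3880 m = 1.141×10^8 Pa = 1.141 kbar
Total = 0.05746 + 0.02699 + 1.208 + 1.141 = 2.4342 kbar

2.43 kbar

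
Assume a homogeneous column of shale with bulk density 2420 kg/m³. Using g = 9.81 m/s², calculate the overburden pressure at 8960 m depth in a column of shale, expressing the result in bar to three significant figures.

shale: 2420 kg/m³ × 9.81 m/s² × 8960 m = 2.127×10^8 Pa = 2127 bar

2130 bar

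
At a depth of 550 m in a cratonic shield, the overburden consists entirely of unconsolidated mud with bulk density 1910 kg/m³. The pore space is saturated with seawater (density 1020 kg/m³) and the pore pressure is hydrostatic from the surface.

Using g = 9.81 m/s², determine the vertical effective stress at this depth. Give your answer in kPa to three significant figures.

4800 kPa

Overburden (lithostatic) stress σ_v:
unconsolidated mud: 1910 kg/m³ × 9.81 m/s² × 550 m = 1.031×10^7 Pa = 10.31 MPa
Pore pressure P_p = 1020 kg/m³ × 9.81 m/s² × 550 m = 5.503×10^6 Pa = 5.503 MPa
Effective stress σ' = σ_v − P_p = 10.31 − 5.503 = 4.8020 MPa = 4802.0 kPa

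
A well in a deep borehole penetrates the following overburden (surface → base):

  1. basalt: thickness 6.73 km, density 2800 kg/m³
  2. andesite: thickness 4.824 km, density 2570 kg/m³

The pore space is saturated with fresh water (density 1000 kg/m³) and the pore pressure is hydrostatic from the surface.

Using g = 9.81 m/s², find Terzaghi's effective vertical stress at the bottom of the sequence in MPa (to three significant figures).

193 MPa

Overburden (lithostatic) stress σ_v:
basalt: 2800 kg/m³ × 9.81 m/s² × 6730 m = 1.849×10^8 Pa = 184.9 MPa
andesite: 2570 kg/m³ × 9.81 m/s² × 4824 m = 1.216×10^8 Pa = 121.6 MPa
Total = 184.9 + 121.6 = 306.48 MPa
Pore pressure P_p = 1000 kg/m³ × 9.81 m/s² × 11554 m = 1.133×10^8 Pa = 113.3 MPa
Effective stress σ' = σ_v − P_p = 306.5 − 113.3 = 193.14 MPa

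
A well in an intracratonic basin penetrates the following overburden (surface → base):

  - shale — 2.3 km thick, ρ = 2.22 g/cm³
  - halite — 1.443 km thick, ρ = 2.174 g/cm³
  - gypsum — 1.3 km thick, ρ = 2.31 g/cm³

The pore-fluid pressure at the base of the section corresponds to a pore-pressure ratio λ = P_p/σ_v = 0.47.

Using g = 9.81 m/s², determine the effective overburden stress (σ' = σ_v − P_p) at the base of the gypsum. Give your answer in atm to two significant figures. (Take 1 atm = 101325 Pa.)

580 atm

Overburden (lithostatic) stress σ_v:
shale: 2220 kg/m³ × 9.81 m/s² × 2300 m = 5.009×10^7 Pa = 50.09 MPa
halite: 2174 kg/m³ × 9.81 m/s² × 1443 m = 3.077×10^7 Pa = 30.77 MPa
gypsum: 2310 kg/m³ × 9.81 m/s² × 1300 m = 2.946×10^7 Pa = 29.46 MPa
Total = 50.09 + 30.77 + 29.46 = 110.32 MPa
Pore pressure P_p = λ·σ_v = 0.47 × 110.3 MPa = 51.85 MPa
Effective stress σ' = σ_v − P_p = 110.3 − 51.85 = 58.472 MPa = 577.07 atm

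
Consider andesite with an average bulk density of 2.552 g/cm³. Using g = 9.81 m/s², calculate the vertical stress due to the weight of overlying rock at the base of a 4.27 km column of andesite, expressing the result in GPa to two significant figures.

andesite: 2552 kg/m³ × 9.81 m/s² × 4270 m = 1.069×10^8 Pa = 0.1069 GPa

0.11 GPa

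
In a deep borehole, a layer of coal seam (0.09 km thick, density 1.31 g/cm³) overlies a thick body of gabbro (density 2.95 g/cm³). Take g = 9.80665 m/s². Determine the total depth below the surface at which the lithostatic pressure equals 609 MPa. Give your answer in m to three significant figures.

Pressure at base of upper layers: 1310×9.80665×90 = 1.156×10^6 Pa = 1.156 MPa
Remaining pressure to be supplied by gabbro: 6.090×10^8 − 1.156×10^6 = 6.078×10^8 Pa
Additional depth in gabbro = 6.078×10^8 Pa / (2950 kg/m³ × 9.80665 m/s²) = 21011 m
Total depth = 90 m + 21011 m = 21101 m

21100 m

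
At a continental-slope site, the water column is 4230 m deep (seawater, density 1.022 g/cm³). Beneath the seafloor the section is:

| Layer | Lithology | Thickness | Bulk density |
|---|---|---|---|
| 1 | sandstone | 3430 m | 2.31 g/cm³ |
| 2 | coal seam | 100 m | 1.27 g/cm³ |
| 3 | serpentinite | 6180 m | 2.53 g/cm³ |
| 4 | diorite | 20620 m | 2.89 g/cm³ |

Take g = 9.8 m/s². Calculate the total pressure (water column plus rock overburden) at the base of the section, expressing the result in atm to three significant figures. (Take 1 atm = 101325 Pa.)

8470 atm

seawater: 1022 kg/m³ × 9.8 m/s² × 4230 m = 4.237×10^7 Pa = 418.1 atm
sandstone: 2310 kg/m³ × 9.8 m/s² × 3430 m = 7.765×10^7 Pa = 766.3 atm
coal seam: 1270 kg/m³ × 9.8 m/s² × 100 m = 1.245×10^6 Pa = 12.28 atm
serpentinite: 2530 kg/m³ × 9.8 m/s² × 6180 m = 1.532×10^8 Pa = 1512 atm
diorite: 2890 kg/m³ × 9.8 m/s² × 20620 m = 5.840×10^8 Pa = 5764 atm
Total = 418.1 + 766.3 + 12.28 + 1512 + 5764 = 8472.6 atm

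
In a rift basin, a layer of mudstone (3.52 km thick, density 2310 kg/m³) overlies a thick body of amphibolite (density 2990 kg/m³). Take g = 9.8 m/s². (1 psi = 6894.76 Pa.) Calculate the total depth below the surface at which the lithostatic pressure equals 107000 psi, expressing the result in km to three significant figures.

26.0 km

Pressure at base of upper layers: 2310×9.8×3520 = 7.969×10^7 Pa = 11557 psi
Remaining pressure to be supplied by amphibolite: 7.377×10^8 − 7.969×10^7 = 6.581×10^8 Pa
Additional depth in amphibolite = 6.581×10^8 Pa / (2990 kg/m³ × 9.8 m/s²) = 22458 m
Total depth = 3520 m + 22458 m = 25978 m
= 25.978 km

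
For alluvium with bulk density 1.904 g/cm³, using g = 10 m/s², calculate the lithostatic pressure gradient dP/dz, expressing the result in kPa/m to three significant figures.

19.0 kPa/m

dP/dz = ρg = 1904 kg/m³ × 10 m/s² = 19040 Pa/m
= 19040 Pa/m × (1 kPa/m / 1000.0 Pa/m) = 19.040 kPa/m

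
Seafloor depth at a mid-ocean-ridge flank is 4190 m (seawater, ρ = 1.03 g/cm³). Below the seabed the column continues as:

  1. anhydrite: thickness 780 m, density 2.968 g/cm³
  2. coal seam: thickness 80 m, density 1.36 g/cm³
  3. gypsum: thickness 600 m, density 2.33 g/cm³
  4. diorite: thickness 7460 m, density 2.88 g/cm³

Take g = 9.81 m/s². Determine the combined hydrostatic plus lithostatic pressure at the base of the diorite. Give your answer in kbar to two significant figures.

seawater: 1030 kg/m³ × 9.81 m/s² × 4190 m = 4.234×10^7 Pa = 0.4234 kbar
anhydrite: 2968 kg/m³ × 9.81 m/s² × 780 m = 2.271×10^7 Pa = 0.2271 kbar
coal seam: 1360 kg/m³ × 9.81 m/s² × 80 m = 1.067×10^6 Pa = 0.01067 kbar
gypsum: 2330 kg/m³ × 9.81 m/s² × 600 m = 1.371×10^7 Pa = 0.1371 kbar
diorite: 2880 kg/m³ × 9.81 m/s² × 7460 m = 2.108×10^8 Pa = 2.108 kbar
Total = 0.4234 + 0.2271 + 0.01067 + 0.1371 + 2.108 = 2.9060 kbar

2.9 kbar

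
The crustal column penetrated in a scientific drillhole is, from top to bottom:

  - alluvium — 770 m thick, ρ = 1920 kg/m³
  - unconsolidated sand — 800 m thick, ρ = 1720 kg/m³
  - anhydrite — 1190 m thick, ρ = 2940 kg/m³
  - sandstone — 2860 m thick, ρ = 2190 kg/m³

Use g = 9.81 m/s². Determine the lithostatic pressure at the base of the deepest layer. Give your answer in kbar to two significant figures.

alluvium: 1920 kg/m³ × 9.81 m/s² × 770 m = 1.450×10^7 Pa = 0.1450 kbar
unconsolidated sand: 1720 kg/m³ × 9.81 m/s² × 800 m = 1.350×10^7 Pa = 0.1350 kbar
anhydrite: 2940 kg/m³ × 9.81 m/s² × 1190 m = 3.432×10^7 Pa = 0.3432 kbar
sandstone: 2190 kg/m³ × 9.81 m/s² × 2860 m = 6.144×10^7 Pa = 0.6144 kbar
Total = 0.1450 + 0.1350 + 0.3432 + 0.6144 = 1.2377 kbar

1.2 kbar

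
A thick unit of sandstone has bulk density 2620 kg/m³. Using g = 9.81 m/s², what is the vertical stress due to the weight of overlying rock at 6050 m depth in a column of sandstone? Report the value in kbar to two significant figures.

sandstone: 2620 kg/m³ × 9.81 m/s² × 6050 m = 1.555×10^8 Pa = 1.555 kbar

1.6 kbar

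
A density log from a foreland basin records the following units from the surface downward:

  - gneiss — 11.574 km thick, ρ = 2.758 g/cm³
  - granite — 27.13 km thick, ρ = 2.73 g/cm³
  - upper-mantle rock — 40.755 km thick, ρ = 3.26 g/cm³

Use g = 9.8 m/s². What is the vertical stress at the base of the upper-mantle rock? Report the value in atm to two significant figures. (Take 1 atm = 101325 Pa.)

gneiss: 2758 kg/m³ × 9.8 m/s² × 11574 m = 3.128×10^8 Pa = 3087 atm
granite: 2730 kg/m³ × 9.8 m/s² × 27130 m = 7.258×10^8 Pa = 7163 atm
upper-mantle rock: 3260 kg/m³ × 9.8 m/s² × 40755 m = 1.302×10^9 Pa = 12850 atm
Total = 3087 + 7163 + 12850 = 23101 atm

23000 atm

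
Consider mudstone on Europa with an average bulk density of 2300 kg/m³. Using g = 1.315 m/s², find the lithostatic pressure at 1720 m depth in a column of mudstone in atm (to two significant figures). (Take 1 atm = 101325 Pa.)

mudstone: 2300 kg/m³ × 1.315 m/s² × 1720 m = 5.202×10^6 Pa = 51.34 atm

51 atm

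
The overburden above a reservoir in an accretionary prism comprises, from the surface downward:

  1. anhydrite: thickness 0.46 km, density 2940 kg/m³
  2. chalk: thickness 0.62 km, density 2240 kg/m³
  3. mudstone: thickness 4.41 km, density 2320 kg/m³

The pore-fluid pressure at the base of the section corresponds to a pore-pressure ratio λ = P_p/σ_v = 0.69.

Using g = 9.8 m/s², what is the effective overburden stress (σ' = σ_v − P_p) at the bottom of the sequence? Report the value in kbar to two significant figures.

0.39 kbar

Overburden (lithostatic) stress σ_v:
anhydrite: 2940 kg/m³ × 9.8 m/s² × 460 m = 1.325×10^7 Pa = 13.25 MPa
chalk: 2240 kg/m³ × 9.8 m/s² × 620 m = 1.361×10^7 Pa = 13.61 MPa
mudstone: 2320 kg/m³ × 9.8 m/s² × 4410 m = 1.003×10^8 Pa = 100.3 MPa
Total = 13.25 + 13.61 + 100.3 = 127.13 MPa
Pore pressure P_p = λ·σ_v = 0.69 × 127.1 MPa = 87.72 MPa
Effective stress σ' = σ_v − P_p = 127.1 − 87.72 = 39.410 MPa = 0.39410 kbar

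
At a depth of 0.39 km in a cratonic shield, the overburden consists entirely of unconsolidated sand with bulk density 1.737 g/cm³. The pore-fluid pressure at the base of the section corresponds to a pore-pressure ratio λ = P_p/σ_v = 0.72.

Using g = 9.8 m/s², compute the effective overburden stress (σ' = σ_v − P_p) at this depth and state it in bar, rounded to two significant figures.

Overburden (lithostatic) stress σ_v:
unconsolidated sand: 1737 kg/m³ × 9.8 m/s² × 390 m = 6.639×10^6 Pa = 6.639 MPa
Pore pressure P_p = λ·σ_v = 0.72 × 6.639 MPa = 4.780 MPa
Effective stress σ' = σ_v − P_p = 6.639 − 4.780 = 1.8589 MPa = 18.589 bar

19 bar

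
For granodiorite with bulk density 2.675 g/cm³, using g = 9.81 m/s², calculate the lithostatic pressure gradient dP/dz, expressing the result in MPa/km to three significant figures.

26.2 MPa/km

dP/dz = ρg = 2675 kg/m³ × 9.81 m/s² = 26242 Pa/m
= 26242 Pa/m × (1 MPa/km / 1000.0 Pa/m) = 26.242 MPa/km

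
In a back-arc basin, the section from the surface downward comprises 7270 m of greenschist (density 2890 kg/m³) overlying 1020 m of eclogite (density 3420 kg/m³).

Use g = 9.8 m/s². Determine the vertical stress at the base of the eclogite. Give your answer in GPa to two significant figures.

0.24 GPa

greenschist: 2890 kg/m³ × 9.8 m/s² × 7270 m = 2.059×10^8 Pa = 0.2059 GPa
eclogite: 3420 kg/m³ × 9.8 m/s² × 1020 m = 3.419×10^7 Pa = 0.03419 GPa
Total = 0.2059 + 0.03419 = 0.24009 GPa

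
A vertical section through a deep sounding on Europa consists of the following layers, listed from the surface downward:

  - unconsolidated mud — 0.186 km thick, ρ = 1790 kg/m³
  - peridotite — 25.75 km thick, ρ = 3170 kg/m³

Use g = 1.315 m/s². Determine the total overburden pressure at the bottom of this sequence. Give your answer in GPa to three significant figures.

unconsolidated mud: 1790 kg/m³ × 1.315 m/s² × 186 m = 4.378×10^5 Pa = 4.378×10^-4 GPa
peridotite: 3170 kg/m³ × 1.315 m/s² × 25750 m = 1.073×10^8 Pa = 0.1073 GPa
Total = 4.378×10^-4 + 0.1073 = 0.10778 GPa

0.108 GPa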